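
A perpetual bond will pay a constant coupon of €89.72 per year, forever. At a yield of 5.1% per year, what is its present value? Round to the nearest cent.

€1759.22

Level perpetuity: PV = C / r = €89.72 / 0.051 = €1,759.22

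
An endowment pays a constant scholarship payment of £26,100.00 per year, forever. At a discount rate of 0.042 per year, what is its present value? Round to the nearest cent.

Level perpetuity: PV = C / r = £26,100.00 / 0.042 = £621,428.57

£621428.57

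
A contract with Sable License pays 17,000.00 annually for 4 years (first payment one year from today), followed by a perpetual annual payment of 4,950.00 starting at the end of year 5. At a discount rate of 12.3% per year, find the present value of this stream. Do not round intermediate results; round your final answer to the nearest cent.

PV of 4-year annuity: 17,000.00 × [1 − (1+0.123)^−4] / 0.123 = 51310.37995
Perpetuity value at year 4: 4,950.00 / 0.123 = 40243.90244
PV of perpetuity: 40243.90244 / (1+0.123)^4 = 25303.52710
Total PV = 51310.37995 + 25303.52710 = 76613.90705

76613.91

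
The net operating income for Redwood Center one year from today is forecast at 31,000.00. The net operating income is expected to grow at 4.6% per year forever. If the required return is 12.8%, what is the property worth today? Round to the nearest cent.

378048.78

Growing perpetuity: P = D₁ / (r − g) = 31,000.0000 / (0.128 − 0.046) = 378,048.78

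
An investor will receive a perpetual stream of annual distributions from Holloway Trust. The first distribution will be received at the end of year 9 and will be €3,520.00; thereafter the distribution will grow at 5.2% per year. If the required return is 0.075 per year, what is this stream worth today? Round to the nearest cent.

€85811.82

Value at end of year 8: C₁ / (r − g) = €3,520.00 / (0.075 − 0.052) = €153,043.4783
Discount to today: PV = €153,043.4783 / (1 + 0.075)^8 = €153,043.4783 / 1.783478 = €85,811.82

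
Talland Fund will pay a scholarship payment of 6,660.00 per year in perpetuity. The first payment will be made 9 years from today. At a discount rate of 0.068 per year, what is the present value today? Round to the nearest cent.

Value at end of year 8: C / r = 6,660.00 / 0.068 = 97,941.1765
Discount to today: PV = 97,941.1765 / (1 + 0.068)^8 = 97,941.1765 / 1.692661 = 57,862.25

57862.25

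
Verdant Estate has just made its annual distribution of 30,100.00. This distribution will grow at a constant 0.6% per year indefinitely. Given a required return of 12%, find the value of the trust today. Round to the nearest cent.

D₁ = D₀ × (1 + g) = 30,100.00 × 1.006 = 30,280.6000
Growing perpetuity: P = D₁ / (r − g) = 30,280.6000 / (0.12 − 0.006) = 265,619.30

265619.30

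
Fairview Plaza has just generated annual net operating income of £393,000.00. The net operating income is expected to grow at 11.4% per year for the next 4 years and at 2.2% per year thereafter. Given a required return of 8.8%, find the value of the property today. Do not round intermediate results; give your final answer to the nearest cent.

£8356624.49

D_1 = 437802.00000
D_2 = 487711.42800
D_3 = 543310.53079
D_4 = 605247.93130
Terminal value at year 4: TV = D_4×(1+g_2)/(r−g_2) = 618563.38579/0.066 = 9372172.51198
P_0 = D_1/(1+r)^1 + D_2/(1+r)^2 + D_3/(1+r)^3 + D_4/(1+r)^4 + TV/(1+r)^4
    = 402391.54412 + 412007.51852 + 421853.28642 + 431934.33922 + 6688437.79828 = 8356624.48657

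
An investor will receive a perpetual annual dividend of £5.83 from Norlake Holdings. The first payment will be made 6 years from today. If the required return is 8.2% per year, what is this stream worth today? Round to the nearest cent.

Value at end of year 5: C / r = £5.83 / 0.082 = £71.0976
Discount to today: PV = £71.0976 / (1 + 0.082)^5 = £71.0976 / 1.482983 = £47.94

£47.94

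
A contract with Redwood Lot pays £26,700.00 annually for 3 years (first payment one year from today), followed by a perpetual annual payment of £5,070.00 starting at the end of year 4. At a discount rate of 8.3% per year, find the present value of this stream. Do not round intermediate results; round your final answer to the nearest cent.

PV of 3-year annuity: £26,700.00 × [1 − (1+0.083)^−3] / 0.083 = 68437.71202
Perpetuity value at year 3: £5,070.00 / 0.083 = 61084.33735
PV of perpetuity: 61084.33735 / (1+0.083)^3 = 48088.86170
Total PV = 68437.71202 + 48088.86170 = 116526.57372

£116526.57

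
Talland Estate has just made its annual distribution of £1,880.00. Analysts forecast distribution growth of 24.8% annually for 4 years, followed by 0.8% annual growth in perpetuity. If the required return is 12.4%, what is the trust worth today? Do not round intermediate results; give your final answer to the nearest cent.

D_1 = 2346.24000
D_2 = 2928.10752
D_3 = 3654.27818
D_4 = 4560.53917
Terminal value at year 4: TV = D_4×(1+g_2)/(r−g_2) = 4597.02349/0.116 = 39629.51283
P_0 = D_1/(1+r)^1 + D_2/(1+r)^2 + D_3/(1+r)^3 + D_4/(1+r)^4 + TV/(1+r)^4
    = 2087.40214 + 2317.68493 + 2573.37259 + 2857.26779 + 24828.67185 = 34664.39930

£34664.40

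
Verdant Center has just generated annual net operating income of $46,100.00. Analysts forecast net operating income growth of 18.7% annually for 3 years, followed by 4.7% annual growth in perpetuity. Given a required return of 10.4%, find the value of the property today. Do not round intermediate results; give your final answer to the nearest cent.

$1212646.26

D_1 = 54720.70000
D_2 = 64953.47090
D_3 = 77099.76996
Terminal value at year 3: TV = D_3×(1+g_2)/(r−g_2) = 80723.45915/0.057 = 1416201.03766
P_0 = D_1/(1+r)^1 + D_2/(1+r)^2 + D_3/(1+r)^3 + TV/(1+r)^3
    = 49565.85145 + 53292.26963 + 57298.84425 + 1052489.29697 = 1212646.26230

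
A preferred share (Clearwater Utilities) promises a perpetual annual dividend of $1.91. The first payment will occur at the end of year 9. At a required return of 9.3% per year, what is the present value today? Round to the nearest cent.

$10.08

Value at end of year 8: C / r = $1.91 / 0.093 = $20.5376
Discount to today: PV = $20.5376 / (1 + 0.093)^8 = $20.5376 / 2.036861 = $10.08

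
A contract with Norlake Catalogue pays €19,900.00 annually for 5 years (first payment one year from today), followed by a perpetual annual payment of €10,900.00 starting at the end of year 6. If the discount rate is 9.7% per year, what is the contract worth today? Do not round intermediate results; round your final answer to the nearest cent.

€146751.31

PV of 5-year annuity: €19,900.00 × [1 − (1+0.097)^−5] / 0.097 = 76018.37920
Perpetuity value at year 5: €10,900.00 / 0.097 = 112371.13402
PV of perpetuity: 112371.13402 / (1+0.097)^5 = 70732.92632
Total PV = 76018.37920 + 70732.92632 = 146751.30552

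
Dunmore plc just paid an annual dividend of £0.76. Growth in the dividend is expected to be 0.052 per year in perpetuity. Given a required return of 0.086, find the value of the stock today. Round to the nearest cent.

£23.52

D₁ = D₀ × (1 + g) = £0.76 × 1.052 = £0.7995
Growing perpetuity: P = D₁ / (r − g) = £0.7995 / (0.086 − 0.052) = £23.52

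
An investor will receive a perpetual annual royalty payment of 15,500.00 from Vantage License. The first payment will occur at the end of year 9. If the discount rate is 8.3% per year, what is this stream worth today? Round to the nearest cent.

Value at end of year 8: C / r = 15,500.00 / 0.083 = 186,746.9880
Discount to today: PV = 186,746.9880 / (1 + 0.083)^8 = 186,746.9880 / 1.892464 = 98,679.28

98679.28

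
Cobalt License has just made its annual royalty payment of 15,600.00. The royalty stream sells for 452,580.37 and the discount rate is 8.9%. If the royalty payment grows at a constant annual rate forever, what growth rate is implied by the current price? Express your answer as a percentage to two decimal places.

5.27%

P = D₀(1+g)/(r−g) ⇒ P(r−g) = D₀(1+g) ⇒ g(P+D₀) = P·r − D₀
g = (P·r − D₀)/(P + D₀) = (452,580.37×0.089 − 15,600.00) / (452,580.37 + 15,600.00) = 0.052714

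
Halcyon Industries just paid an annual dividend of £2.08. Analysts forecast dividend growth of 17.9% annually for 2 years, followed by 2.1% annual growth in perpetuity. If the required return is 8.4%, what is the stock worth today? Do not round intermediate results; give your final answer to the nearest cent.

£44.60

D_1 = 2.45232
D_2 = 2.89129
Terminal value at year 2: TV = D_2×(1+g_2)/(r−g_2) = 2.95200/0.063 = 46.85718
P_0 = D_1/(1+r)^1 + D_2/(1+r)^2 + TV/(1+r)^2
    = 2.26229 + 2.46055 + 39.87655 = 44.59939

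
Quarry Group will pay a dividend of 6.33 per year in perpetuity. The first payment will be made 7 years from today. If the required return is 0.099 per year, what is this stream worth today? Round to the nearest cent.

36.29

Value at end of year 6: C / r = 6.33 / 0.099 = 63.9394
Discount to today: PV = 63.9394 / (1 + 0.099)^6 = 63.9394 / 1.761920 = 36.29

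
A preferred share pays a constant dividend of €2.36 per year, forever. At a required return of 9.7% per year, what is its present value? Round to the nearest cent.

€24.33

Level perpetuity: PV = C / r = €2.36 / 0.097 = €24.33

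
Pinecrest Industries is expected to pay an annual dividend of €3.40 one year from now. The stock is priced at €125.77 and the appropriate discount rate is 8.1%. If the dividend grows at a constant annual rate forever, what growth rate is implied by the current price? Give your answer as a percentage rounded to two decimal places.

5.40%

P = D₁/(r−g) ⇒ g = r − D₁/P = 0.081 − €3.40/€125.77 = 0.053967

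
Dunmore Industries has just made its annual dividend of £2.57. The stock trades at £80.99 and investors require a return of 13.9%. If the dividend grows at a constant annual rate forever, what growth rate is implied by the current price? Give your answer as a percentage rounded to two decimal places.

10.40%

P = D₀(1+g)/(r−g) ⇒ P(r−g) = D₀(1+g) ⇒ g(P+D₀) = P·r − D₀
g = (P·r − D₀)/(P + D₀) = (£80.99×0.139 − £2.57) / (£80.99 + £2.57) = 0.103969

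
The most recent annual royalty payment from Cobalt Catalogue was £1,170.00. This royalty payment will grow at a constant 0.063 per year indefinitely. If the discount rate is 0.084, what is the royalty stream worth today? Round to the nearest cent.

D₁ = D₀ × (1 + g) = £1,170.00 × 1.063 = £1,243.7100
Growing perpetuity: P = D₁ / (r − g) = £1,243.7100 / (0.084 − 0.063) = £59,224.29

£59224.29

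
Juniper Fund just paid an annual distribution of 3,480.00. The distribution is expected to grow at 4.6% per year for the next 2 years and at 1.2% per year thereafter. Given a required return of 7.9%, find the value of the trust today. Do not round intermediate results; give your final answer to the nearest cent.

56041.51

D_1 = 3640.08000
D_2 = 3807.52368
Terminal value at year 2: TV = D_2×(1+g_2)/(r−g_2) = 3853.21396/0.067 = 57510.65618
P_0 = D_1/(1+r)^1 + D_2/(1+r)^2 + TV/(1+r)^2
    = 3373.56812 + 3270.39134 + 49397.55272 = 56041.51218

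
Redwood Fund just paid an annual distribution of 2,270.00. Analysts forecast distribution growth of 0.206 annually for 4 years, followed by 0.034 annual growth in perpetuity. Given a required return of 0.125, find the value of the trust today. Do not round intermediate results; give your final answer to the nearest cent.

D_1 = 2737.62000
D_2 = 3301.56972
D_3 = 3981.69308
D_4 = 4801.92186
Terminal value at year 4: TV = D_4×(1+g_2)/(r−g_2) = 4965.18720/0.091 = 54562.49671
P_0 = D_1/(1+r)^1 + D_2/(1+r)^2 + D_3/(1+r)^3 + D_4/(1+r)^4 + TV/(1+r)^4
    = 2433.44000 + 2608.64768 + 2796.47031 + 2997.81618 + 34063.09808 = 44899.47225

44899.47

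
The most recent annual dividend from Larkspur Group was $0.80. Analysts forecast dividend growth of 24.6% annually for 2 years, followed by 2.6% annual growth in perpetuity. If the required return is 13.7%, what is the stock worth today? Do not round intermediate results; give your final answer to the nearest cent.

D_1 = 0.99680
D_2 = 1.24201
Terminal value at year 2: TV = D_2×(1+g_2)/(r−g_2) = 1.27431/0.111 = 11.48023
P_0 = D_1/(1+r)^1 + D_2/(1+r)^2 + TV/(1+r)^2
    = 0.87669 + 0.96074 + 8.88034 = 10.71777

$10.72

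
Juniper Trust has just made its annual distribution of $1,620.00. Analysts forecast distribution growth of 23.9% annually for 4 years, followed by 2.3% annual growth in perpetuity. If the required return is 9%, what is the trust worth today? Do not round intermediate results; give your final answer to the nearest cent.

D_1 = 2007.18000
D_2 = 2486.89602
D_3 = 3081.26417
D_4 = 3817.68631
Terminal value at year 4: TV = D_4×(1+g_2)/(r−g_2) = 3905.49309/0.067 = 58290.94164
P_0 = D_1/(1+r)^1 + D_2/(1+r)^2 + D_3/(1+r)^3 + D_4/(1+r)^4 + TV/(1+r)^4
    = 1841.44954 + 2093.17063 + 2379.30129 + 2704.54523 + 41294.77264 = 50313.23932

$50313.24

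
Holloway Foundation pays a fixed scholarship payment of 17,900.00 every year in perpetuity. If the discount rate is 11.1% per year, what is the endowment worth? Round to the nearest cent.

161261.26

Level perpetuity: PV = C / r = 17,900.00 / 0.111 = 161,261.26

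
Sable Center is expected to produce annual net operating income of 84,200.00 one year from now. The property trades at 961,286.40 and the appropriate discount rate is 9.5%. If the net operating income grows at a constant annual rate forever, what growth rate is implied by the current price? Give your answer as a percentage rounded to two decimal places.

0.74%

P = D₁/(r−g) ⇒ g = r − D₁/P = 0.095 − 84,200.00/961,286.40 = 0.007409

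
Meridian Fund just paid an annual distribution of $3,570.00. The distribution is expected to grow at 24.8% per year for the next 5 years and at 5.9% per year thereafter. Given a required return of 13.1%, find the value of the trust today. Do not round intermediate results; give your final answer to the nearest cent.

D_1 = 4455.36000
D_2 = 5560.28928
D_3 = 6939.24102
D_4 = 8660.17279
D_5 = 10807.89565
Terminal value at year 5: TV = D_5×(1+g_2)/(r−g_2) = 11445.56149/0.072 = 158966.13182
P_0 = D_1/(1+r)^1 + D_2/(1+r)^2 + D_3/(1+r)^3 + D_4/(1+r)^4 + D_5/(1+r)^5 + TV/(1+r)^5
    = 3939.31034 + 4346.82521 + 4796.49678 + 5292.68610 + 5840.20536 + 85899.68711 = 110115.21090

$110115.21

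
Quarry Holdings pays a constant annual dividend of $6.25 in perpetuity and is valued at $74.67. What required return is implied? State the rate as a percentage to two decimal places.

P = C/r ⇒ r = C/P = $6.25/$74.67 = 0.083702

8.37%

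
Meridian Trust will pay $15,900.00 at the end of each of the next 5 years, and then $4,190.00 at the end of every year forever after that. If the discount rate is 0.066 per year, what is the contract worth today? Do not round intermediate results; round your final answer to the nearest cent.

$112016.80

PV of 5-year annuity: $15,900.00 × [1 − (1+0.066)^−5] / 0.066 = 65897.35790
Perpetuity value at year 5: $4,190.00 / 0.066 = 63484.84848
PV of perpetuity: 63484.84848 / (1+0.066)^5 = 46119.44411
Total PV = 65897.35790 + 46119.44411 = 112016.80200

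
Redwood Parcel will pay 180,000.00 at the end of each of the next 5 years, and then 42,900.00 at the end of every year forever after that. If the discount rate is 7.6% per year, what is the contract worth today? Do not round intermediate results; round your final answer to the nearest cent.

1117694.11

PV of 5-year annuity: 180,000.00 × [1 − (1+0.076)^−5] / 0.076 = 726328.78462
Perpetuity value at year 5: 42,900.00 / 0.076 = 564473.68421
PV of perpetuity: 564473.68421 / (1+0.076)^5 = 391365.32388
Total PV = 726328.78462 + 391365.32388 = 1117694.10850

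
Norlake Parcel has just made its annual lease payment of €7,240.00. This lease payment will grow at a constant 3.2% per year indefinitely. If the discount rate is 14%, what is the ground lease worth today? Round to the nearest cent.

D₁ = D₀ × (1 + g) = €7,240.00 × 1.032 = €7,471.6800
Growing perpetuity: P = D₁ / (r − g) = €7,471.6800 / (0.14 − 0.032) = €69,182.22

€69182.22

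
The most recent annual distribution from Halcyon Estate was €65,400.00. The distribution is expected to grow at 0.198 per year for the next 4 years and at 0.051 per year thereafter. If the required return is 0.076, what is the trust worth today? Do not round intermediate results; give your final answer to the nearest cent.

€4569568.97

D_1 = 78349.20000
D_2 = 93862.34160
D_3 = 112447.08524
D_4 = 134711.60811
Terminal value at year 4: TV = D_4×(1+g_2)/(r−g_2) = 141581.90013/0.025 = 5663276.00510
P_0 = D_1/(1+r)^1 + D_2/(1+r)^2 + D_3/(1+r)^3 + D_4/(1+r)^4 + TV/(1+r)^4
    = 72815.24164 + 81071.24487 + 90263.33769 + 100497.65665 + 4224921.48542 = 4569568.96626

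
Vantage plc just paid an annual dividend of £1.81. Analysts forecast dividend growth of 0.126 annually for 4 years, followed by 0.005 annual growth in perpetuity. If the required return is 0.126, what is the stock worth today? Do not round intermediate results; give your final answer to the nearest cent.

£22.27

D_1 = 2.03806
D_2 = 2.29486
D_3 = 2.58401
D_4 = 2.90959
Terminal value at year 4: TV = D_4×(1+g_2)/(r−g_2) = 2.92414/0.121 = 24.16645
P_0 = D_1/(1+r)^1 + D_2/(1+r)^2 + D_3/(1+r)^3 + D_4/(1+r)^4 + TV/(1+r)^4
    = 1.81000 + 1.81000 + 1.81000 + 1.81000 + 15.03347 = 22.27347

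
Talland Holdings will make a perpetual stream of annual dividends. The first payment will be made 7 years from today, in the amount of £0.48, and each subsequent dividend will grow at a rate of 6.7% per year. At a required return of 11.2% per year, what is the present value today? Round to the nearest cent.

£5.64

Value at end of year 6: C₁ / (r − g) = £0.48 / (0.112 − 0.067) = £10.6667
Discount to today: PV = £10.6667 / (1 + 0.112)^6 = £10.6667 / 1.890727 = £5.64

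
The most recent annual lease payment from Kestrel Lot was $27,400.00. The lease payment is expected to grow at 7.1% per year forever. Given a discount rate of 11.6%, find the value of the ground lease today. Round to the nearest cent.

$652120.00

D₁ = D₀ × (1 + g) = $27,400.00 × 1.071 = $29,345.4000
Growing perpetuity: P = D₁ / (r − g) = $29,345.4000 / (0.116 − 0.071) = $652,120.00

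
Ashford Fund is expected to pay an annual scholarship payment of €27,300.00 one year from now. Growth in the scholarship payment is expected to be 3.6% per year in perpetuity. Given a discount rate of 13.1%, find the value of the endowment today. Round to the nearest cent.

€287368.42

Growing perpetuity: P = D₁ / (r − g) = €27,300.0000 / (0.131 − 0.036) = €287,368.42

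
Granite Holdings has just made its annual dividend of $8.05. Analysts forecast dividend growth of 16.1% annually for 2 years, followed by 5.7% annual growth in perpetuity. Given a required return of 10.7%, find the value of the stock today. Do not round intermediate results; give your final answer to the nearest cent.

$204.48

D_1 = 9.34605
D_2 = 10.85076
Terminal value at year 2: TV = D_2×(1+g_2)/(r−g_2) = 11.46926/0.05 = 229.38515
P_0 = D_1/(1+r)^1 + D_2/(1+r)^2 + TV/(1+r)^2
    = 8.44268 + 8.85452 + 187.18458 = 204.48178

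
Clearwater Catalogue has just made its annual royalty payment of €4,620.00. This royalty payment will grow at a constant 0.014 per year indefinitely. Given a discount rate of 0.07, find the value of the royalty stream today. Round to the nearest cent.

D₁ = D₀ × (1 + g) = €4,620.00 × 1.014 = €4,684.6800
Growing perpetuity: P = D₁ / (r − g) = €4,684.6800 / (0.07 − 0.014) = €83,655.00

€83655.00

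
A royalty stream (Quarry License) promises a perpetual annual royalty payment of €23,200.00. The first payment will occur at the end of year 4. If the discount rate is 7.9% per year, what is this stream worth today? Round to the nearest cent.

Value at end of year 3: C / r = €23,200.00 / 0.079 = €293,670.8861
Discount to today: PV = €293,670.8861 / (1 + 0.079)^3 = €293,670.8861 / 1.256216 = €233,774.19

€233774.19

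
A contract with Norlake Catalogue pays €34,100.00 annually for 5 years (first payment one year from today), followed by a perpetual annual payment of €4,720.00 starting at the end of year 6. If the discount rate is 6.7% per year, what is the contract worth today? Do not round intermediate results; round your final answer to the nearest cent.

PV of 5-year annuity: €34,100.00 × [1 − (1+0.067)^−5] / 0.067 = 140947.03796
Perpetuity value at year 5: €4,720.00 / 0.067 = 70447.76119
PV of perpetuity: 70447.76119 / (1+0.067)^5 = 50938.37647
Total PV = 140947.03796 + 50938.37647 = 191885.41442

€191885.41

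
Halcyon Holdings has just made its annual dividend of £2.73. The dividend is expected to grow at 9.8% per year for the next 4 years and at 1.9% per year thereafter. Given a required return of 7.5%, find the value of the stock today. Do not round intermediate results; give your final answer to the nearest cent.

D_1 = 2.99754
D_2 = 3.29130
D_3 = 3.61385
D_4 = 3.96800
Terminal value at year 4: TV = D_4×(1+g_2)/(r−g_2) = 4.04340/0.056 = 72.20349
P_0 = D_1/(1+r)^1 + D_2/(1+r)^2 + D_3/(1+r)^3 + D_4/(1+r)^4 + TV/(1+r)^4
    = 2.78841 + 2.84807 + 2.90900 + 2.97124 + 54.06601 = 65.58273

£65.58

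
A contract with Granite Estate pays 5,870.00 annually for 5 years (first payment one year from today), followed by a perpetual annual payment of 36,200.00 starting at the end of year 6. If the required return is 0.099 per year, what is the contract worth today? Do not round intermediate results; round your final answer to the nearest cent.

PV of 5-year annuity: 5,870.00 × [1 − (1+0.099)^−5] / 0.099 = 22308.88125
Perpetuity value at year 5: 36,200.00 / 0.099 = 365656.56566
PV of perpetuity: 365656.56566 / (1+0.099)^5 = 228078.79710
Total PV = 22308.88125 + 228078.79710 = 250387.67836

250387.68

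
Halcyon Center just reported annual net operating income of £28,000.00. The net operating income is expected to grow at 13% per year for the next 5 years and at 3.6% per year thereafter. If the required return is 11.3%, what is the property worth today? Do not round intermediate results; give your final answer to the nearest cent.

£552937.66

D_1 = 31640.00000
D_2 = 35753.20000
D_3 = 40401.11600
D_4 = 45653.26108
D_5 = 51588.18502
Terminal value at year 5: TV = D_5×(1+g_2)/(r−g_2) = 53445.35968/0.077 = 694095.58027
P_0 = D_1/(1+r)^1 + D_2/(1+r)^2 + D_3/(1+r)^3 + D_4/(1+r)^4 + D_5/(1+r)^5 + TV/(1+r)^5
    = 28427.67296 + 28861.87820 + 29302.71552 + 29750.28619 + 30204.69308 + 406390.41599 = 552937.66194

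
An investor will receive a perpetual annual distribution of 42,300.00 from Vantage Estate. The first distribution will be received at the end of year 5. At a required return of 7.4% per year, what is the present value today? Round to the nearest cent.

429626.96

Value at end of year 4: C / r = 42,300.00 / 0.074 = 571,621.6216
Discount to today: PV = 571,621.6216 / (1 + 0.074)^4 = 571,621.6216 / 1.330507 = 429,626.96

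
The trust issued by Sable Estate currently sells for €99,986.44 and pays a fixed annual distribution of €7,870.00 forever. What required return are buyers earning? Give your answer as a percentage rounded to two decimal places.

7.87%

P = C/r ⇒ r = C/P = €7,870.00/€99,986.44 = 0.078711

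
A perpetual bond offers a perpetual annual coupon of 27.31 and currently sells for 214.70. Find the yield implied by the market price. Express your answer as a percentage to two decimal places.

12.72%

P = C/r ⇒ r = C/P = 27.31/214.70 = 0.127201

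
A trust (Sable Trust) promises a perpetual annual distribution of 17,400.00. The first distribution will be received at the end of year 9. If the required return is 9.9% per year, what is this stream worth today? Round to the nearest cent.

Value at end of year 8: C / r = 17,400.00 / 0.099 = 175,757.5758
Discount to today: PV = 175,757.5758 / (1 + 0.099)^8 = 175,757.5758 / 2.128049 = 82,590.96

82590.96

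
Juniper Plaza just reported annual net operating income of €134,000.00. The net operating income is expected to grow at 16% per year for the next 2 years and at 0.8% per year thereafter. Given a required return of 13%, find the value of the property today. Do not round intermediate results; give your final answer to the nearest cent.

€1445481.50

D_1 = 155440.00000
D_2 = 180310.40000
Terminal value at year 2: TV = D_2×(1+g_2)/(r−g_2) = 181752.88320/0.122 = 1489777.73115
P_0 = D_1/(1+r)^1 + D_2/(1+r)^2 + TV/(1+r)^2
    = 137557.52212 + 141209.49174 + 1166714.48911 = 1445481.50297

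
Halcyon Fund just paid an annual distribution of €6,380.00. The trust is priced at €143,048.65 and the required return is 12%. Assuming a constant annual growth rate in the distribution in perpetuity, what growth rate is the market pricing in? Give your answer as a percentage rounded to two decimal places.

P = D₀(1+g)/(r−g) ⇒ P(r−g) = D₀(1+g) ⇒ g(P+D₀) = P·r − D₀
g = (P·r − D₀)/(P + D₀) = (€143,048.65×0.12 − €6,380.00) / (€143,048.65 + €6,380.00) = 0.072181

7.22%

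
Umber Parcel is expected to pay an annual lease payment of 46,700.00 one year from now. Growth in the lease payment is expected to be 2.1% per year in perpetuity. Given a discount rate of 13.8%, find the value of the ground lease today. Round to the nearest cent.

Growing perpetuity: P = D₁ / (r − g) = 46,700.0000 / (0.138 − 0.021) = 399,145.30

399145.30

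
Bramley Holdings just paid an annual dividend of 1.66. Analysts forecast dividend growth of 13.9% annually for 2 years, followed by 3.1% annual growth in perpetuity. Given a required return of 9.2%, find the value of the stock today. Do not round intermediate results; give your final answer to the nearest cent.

D_1 = 1.89074
D_2 = 2.15355
Terminal value at year 2: TV = D_2×(1+g_2)/(r−g_2) = 2.22031/0.061 = 36.39857
P_0 = D_1/(1+r)^1 + D_2/(1+r)^2 + TV/(1+r)^2
    = 1.73145 + 1.80597 + 30.52383 = 34.06125

34.06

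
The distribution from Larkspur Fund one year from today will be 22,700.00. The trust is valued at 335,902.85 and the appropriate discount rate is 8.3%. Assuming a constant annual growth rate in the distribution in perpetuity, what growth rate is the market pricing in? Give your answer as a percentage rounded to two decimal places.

P = D₁/(r−g) ⇒ g = r − D₁/P = 0.083 − 22,700.00/335,902.85 = 0.015421

1.54%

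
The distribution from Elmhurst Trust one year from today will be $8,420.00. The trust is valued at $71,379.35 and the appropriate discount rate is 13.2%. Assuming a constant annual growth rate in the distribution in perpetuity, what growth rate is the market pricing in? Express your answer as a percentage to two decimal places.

P = D₁/(r−g) ⇒ g = r − D₁/P = 0.132 − $8,420.00/$71,379.35 = 0.014039

1.40%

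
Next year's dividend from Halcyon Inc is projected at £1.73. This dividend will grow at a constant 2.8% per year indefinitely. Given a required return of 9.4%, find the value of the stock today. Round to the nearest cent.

£26.21

Growing perpetuity: P = D₁ / (r − g) = £1.7300 / (0.094 − 0.028) = £26.21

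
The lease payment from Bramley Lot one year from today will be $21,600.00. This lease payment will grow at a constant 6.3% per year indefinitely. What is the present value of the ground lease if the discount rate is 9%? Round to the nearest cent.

$800000.00

Growing perpetuity: P = D₁ / (r − g) = $21,600.0000 / (0.09 − 0.063) = $800,000.00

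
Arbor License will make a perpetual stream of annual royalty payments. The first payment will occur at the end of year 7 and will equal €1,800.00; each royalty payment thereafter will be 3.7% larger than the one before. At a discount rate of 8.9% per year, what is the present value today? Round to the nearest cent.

Value at end of year 6: C₁ / (r − g) = €1,800.00 / (0.089 − 0.037) = €34,615.3846
Discount to today: PV = €34,615.3846 / (1 + 0.089)^6 = €34,615.3846 / 1.667890 = €20,754.00

€20754.00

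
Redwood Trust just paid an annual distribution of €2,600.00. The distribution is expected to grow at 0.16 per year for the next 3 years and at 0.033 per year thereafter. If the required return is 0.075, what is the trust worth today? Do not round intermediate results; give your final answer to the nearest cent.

D_1 = 3016.00000
D_2 = 3498.56000
D_3 = 4058.32960
Terminal value at year 3: TV = D_3×(1+g_2)/(r−g_2) = 4192.25448/0.042 = 99815.58278
P_0 = D_1/(1+r)^1 + D_2/(1+r)^2 + D_3/(1+r)^3 + TV/(1+r)^3
    = 2805.58140 + 3027.41806 + 3266.79531 + 80347.60836 = 89447.40313

€89447.40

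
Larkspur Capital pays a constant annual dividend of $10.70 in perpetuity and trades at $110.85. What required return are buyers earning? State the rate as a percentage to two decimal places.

9.65%

P = C/r ⇒ r = C/P = $10.70/$110.85 = 0.096527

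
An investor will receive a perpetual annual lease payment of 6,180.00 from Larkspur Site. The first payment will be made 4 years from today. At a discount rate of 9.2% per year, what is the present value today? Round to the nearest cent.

Value at end of year 3: C / r = 6,180.00 / 0.092 = 67,173.9130
Discount to today: PV = 67,173.9130 / (1 + 0.092)^3 = 67,173.9130 / 1.302171 = 51,586.10

51586.10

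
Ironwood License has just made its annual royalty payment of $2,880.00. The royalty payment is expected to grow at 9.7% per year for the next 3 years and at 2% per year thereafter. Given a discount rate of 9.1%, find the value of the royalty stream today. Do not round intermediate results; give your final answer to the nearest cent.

$50796.41

D_1 = 3159.36000
D_2 = 3465.81792
D_3 = 3802.00226
Terminal value at year 3: TV = D_3×(1+g_2)/(r−g_2) = 3878.04230/0.071 = 54620.31413
P_0 = D_1/(1+r)^1 + D_2/(1+r)^2 + D_3/(1+r)^3 + TV/(1+r)^3
    = 2895.83868 + 2911.76447 + 2927.77784 + 42061.03370 = 50796.41468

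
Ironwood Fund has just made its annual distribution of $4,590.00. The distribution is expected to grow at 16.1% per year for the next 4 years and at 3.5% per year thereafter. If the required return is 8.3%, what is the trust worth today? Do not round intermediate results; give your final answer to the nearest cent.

D_1 = 5328.99000
D_2 = 6186.95739
D_3 = 7183.05753
D_4 = 8339.52979
Terminal value at year 4: TV = D_4×(1+g_2)/(r−g_2) = 8631.41333/0.048 = 179821.11114
P_0 = D_1/(1+r)^1 + D_2/(1+r)^2 + D_3/(1+r)^3 + D_4/(1+r)^4 + TV/(1+r)^4
    = 4920.58172 + 5274.97264 + 5654.88757 + 6062.16479 + 130715.42835 = 152628.03508

$152628.04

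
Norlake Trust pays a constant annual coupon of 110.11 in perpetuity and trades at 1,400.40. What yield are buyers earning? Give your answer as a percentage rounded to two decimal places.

7.86%

P = C/r ⇒ r = C/P = 110.11/1,400.40 = 0.078628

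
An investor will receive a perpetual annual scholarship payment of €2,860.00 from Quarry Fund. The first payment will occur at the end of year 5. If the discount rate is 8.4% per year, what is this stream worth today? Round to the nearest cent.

Value at end of year 4: C / r = €2,860.00 / 0.084 = €34,047.6190
Discount to today: PV = €34,047.6190 / (1 + 0.084)^4 = €34,047.6190 / 1.380757 = €24,658.67

€24658.67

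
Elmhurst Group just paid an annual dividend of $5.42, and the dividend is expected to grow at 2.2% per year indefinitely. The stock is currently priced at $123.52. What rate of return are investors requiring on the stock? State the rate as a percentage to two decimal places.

D₁ = $5.42 × 1.022 = $5.5392
P = D₁/(r − g) ⇒ r = D₁/P + g = $5.5392/$123.52 + 0.022 = 0.044845 + 0.022 = 0.066845

6.68%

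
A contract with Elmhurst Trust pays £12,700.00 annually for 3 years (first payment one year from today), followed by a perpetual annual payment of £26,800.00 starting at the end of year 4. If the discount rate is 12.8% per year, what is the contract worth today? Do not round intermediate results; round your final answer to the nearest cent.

£175969.36

PV of 3-year annuity: £12,700.00 × [1 − (1+0.128)^−3] / 0.128 = 30088.76664
Perpetuity value at year 3: £26,800.00 / 0.128 = 209375.00000
PV of perpetuity: 209375.00000 / (1+0.128)^3 = 145880.59481
Total PV = 30088.76664 + 145880.59481 = 175969.36145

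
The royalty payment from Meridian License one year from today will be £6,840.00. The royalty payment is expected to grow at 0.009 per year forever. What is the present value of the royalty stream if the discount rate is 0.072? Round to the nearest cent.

£108571.43

Growing perpetuity: P = D₁ / (r − g) = £6,840.0000 / (0.072 − 0.009) = £108,571.43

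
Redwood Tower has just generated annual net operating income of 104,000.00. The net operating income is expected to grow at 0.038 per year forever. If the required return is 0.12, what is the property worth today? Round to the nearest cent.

1316487.80

D₁ = D₀ × (1 + g) = 104,000.00 × 1.038 = 107,952.0000
Growing perpetuity: P = D₁ / (r − g) = 107,952.0000 / (0.12 − 0.038) = 1,316,487.80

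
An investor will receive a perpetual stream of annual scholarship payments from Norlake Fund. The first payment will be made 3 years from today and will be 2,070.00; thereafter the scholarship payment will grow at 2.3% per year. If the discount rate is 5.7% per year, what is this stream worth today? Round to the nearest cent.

Value at end of year 2: C₁ / (r − g) = 2,070.00 / (0.057 − 0.023) = 60,882.3529
Discount to today: PV = 60,882.3529 / (1 + 0.057)^2 = 60,882.3529 / 1.117249 = 54,493.09

54493.09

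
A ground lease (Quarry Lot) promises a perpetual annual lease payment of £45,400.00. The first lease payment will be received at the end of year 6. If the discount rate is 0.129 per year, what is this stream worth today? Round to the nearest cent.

£191865.30

Value at end of year 5: C / r = £45,400.00 / 0.129 = £351,937.9845
Discount to today: PV = £351,937.9845 / (1 + 0.129)^5 = £351,937.9845 / 1.834297 = £191,865.30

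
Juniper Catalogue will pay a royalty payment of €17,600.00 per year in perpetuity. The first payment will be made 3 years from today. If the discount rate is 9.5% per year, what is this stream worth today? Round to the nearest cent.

€154511.51

Value at end of year 2: C / r = €17,600.00 / 0.095 = €185,263.1579
Discount to today: PV = €185,263.1579 / (1 + 0.095)^2 = €185,263.1579 / 1.199025 = €154,511.51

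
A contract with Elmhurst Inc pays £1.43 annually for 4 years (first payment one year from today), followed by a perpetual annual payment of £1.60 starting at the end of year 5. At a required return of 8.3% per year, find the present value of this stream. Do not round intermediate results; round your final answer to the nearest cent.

£18.72

PV of 4-year annuity: £1.43 × [1 − (1+0.083)^−4] / 0.083 = 4.70489
Perpetuity value at year 4: £1.60 / 0.083 = 19.27711
PV of perpetuity: 19.27711 / (1+0.083)^4 = 14.01290
Total PV = 4.70489 + 14.01290 = 18.71779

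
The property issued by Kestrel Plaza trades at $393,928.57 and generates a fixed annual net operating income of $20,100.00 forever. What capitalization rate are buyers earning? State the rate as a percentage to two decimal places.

5.10%

P = C/r ⇒ r = C/P = $20,100.00/$393,928.57 = 0.051024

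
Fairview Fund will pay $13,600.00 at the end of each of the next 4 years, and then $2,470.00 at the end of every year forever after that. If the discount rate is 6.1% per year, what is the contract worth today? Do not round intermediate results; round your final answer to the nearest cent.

$78970.28

PV of 4-year annuity: $13,600.00 × [1 − (1+0.061)^−4] / 0.061 = 47017.72673
Perpetuity value at year 4: $2,470.00 / 0.061 = 40491.80328
PV of perpetuity: 40491.80328 / (1+0.061)^4 = 31952.55438
Total PV = 47017.72673 + 31952.55438 = 78970.28111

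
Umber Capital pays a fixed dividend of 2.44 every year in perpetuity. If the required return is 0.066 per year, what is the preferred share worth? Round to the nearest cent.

Level perpetuity: PV = C / r = 2.44 / 0.066 = 36.97

36.97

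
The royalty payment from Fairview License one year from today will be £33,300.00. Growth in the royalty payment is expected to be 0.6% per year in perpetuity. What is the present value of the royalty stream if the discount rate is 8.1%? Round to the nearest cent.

£444000.00

Growing perpetuity: P = D₁ / (r − g) = £33,300.0000 / (0.081 − 0.006) = £444,000.00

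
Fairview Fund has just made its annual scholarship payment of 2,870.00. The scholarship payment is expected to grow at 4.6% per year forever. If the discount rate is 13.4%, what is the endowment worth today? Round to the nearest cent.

D₁ = D₀ × (1 + g) = 2,870.00 × 1.046 = 3,002.0200
Growing perpetuity: P = D₁ / (r − g) = 3,002.0200 / (0.134 − 0.046) = 34,113.86

34113.86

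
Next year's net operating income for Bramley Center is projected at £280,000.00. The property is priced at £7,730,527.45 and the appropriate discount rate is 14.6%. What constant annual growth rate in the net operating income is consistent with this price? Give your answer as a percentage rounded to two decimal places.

P = D₁/(r−g) ⇒ g = r − D₁/P = 0.146 − £280,000.00/£7,730,527.45 = 0.109780

10.98%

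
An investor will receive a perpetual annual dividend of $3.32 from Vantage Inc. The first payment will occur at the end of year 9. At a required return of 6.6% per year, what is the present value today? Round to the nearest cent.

$30.17

Value at end of year 8: C / r = $3.32 / 0.066 = $50.3030
Discount to today: PV = $50.3030 / (1 + 0.066)^8 = $50.3030 / 1.667468 = $30.17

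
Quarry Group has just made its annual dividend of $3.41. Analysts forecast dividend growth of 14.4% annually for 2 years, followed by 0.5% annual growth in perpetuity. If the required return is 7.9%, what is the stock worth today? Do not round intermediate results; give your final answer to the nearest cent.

$59.51

D_1 = 3.90104
D_2 = 4.46279
Terminal value at year 2: TV = D_2×(1+g_2)/(r−g_2) = 4.48510/0.074 = 60.60951
P_0 = D_1/(1+r)^1 + D_2/(1+r)^2 + TV/(1+r)^2
    = 3.61542 + 3.83322 + 52.05925 = 59.50789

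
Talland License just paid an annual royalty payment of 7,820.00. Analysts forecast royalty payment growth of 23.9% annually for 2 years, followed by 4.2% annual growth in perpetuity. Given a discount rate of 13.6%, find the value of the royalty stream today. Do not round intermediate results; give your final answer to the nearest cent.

D_1 = 9688.98000
D_2 = 12004.64622
Terminal value at year 2: TV = D_2×(1+g_2)/(r−g_2) = 12508.84136/0.094 = 133072.78044
P_0 = D_1/(1+r)^1 + D_2/(1+r)^2 + TV/(1+r)^2
    = 8529.03169 + 9302.35058 + 103117.54584 = 120948.92812

120948.93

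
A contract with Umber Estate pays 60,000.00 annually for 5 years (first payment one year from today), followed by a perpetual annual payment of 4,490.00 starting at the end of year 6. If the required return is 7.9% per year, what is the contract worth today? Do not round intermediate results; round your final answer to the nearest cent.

PV of 5-year annuity: 60,000.00 × [1 − (1+0.079)^−5] / 0.079 = 240195.32926
Perpetuity value at year 5: 4,490.00 / 0.079 = 56835.44304
PV of perpetuity: 56835.44304 / (1+0.079)^5 = 38860.82590
Total PV = 240195.32926 + 38860.82590 = 279056.15516

279056.16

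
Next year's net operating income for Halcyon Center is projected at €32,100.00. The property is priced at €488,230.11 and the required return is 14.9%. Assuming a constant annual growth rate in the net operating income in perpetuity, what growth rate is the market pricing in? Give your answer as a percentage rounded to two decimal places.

8.33%

P = D₁/(r−g) ⇒ g = r − D₁/P = 0.149 − €32,100.00/€488,230.11 = 0.083252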